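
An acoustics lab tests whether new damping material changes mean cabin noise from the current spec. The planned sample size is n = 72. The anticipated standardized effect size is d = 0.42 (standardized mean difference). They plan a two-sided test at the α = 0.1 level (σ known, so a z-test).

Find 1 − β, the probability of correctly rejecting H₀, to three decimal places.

Power ≈ 0.973

Noncentrality parameter: δ = d·√n = 0.42 × √72 = 3.5638
Critical value for a two-sided test at α = 0.1: z_{α/2} = 1.645.
Power = Φ(δ − 1.645) + Φ(−δ − 1.645) = Φ(1.919) + Φ(-5.209) = 0.9725 + 0.0000 = 0.9725.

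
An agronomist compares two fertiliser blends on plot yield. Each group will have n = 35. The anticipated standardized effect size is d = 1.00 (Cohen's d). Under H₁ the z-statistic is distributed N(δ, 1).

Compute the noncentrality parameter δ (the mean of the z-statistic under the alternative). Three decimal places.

δ ≈ 4.183

The noncentrality parameter scales effect size by the design's sample-size factor: δ = d·√(n/2) = 1.00 × √(35/2) = 4.1833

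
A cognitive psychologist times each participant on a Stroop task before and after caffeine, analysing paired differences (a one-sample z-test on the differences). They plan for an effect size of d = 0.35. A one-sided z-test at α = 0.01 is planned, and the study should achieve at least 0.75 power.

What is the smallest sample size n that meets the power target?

Set Φ(δ − 2.326) = 0.75; then δ − 2.326 = Φ⁻¹(0.75) = 0.674, giving δ = 3.001.
δ = d·√n ⇒ n = (δ/d)² = (3.001 / 0.35)² = 73.51.
Rounding up, n = 74.

n = 74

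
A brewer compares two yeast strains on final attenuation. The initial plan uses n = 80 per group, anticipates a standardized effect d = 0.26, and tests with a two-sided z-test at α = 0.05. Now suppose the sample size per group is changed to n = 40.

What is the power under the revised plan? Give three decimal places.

With n = 40 per group: δ = d·√(n/2) = 0.26 × √(40/2) = 1.1628. Critical value z_{0.025} = 1.960.
Revised power = Φ(δ − 1.960) + Φ(−δ − 1.960) = Φ(-0.797) + Φ(-3.123) = 0.2127 + 0.0009 = 0.2136.

Power ≈ 0.214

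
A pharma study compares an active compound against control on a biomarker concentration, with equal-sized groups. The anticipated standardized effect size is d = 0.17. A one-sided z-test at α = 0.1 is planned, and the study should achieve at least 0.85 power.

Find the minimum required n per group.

Set Φ(δ − 1.282) = 0.85; then δ − 1.282 = Φ⁻¹(0.85) = 1.036, giving δ = 2.318.
δ = d·√(n/2) ⇒ n = 2(δ/d)² = 2 × (2.318 / 0.17)² = 371.84.
Round up to the next whole unit.

n = 372 per group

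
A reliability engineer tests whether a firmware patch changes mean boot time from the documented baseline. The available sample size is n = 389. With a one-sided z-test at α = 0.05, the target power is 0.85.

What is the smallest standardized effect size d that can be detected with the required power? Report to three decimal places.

Required noncentrality: δ = z_{0.05} + z_{0.15} = 1.645 + 1.036 = 2.681.
δ = d·√n ⇒ d = δ/√n = 2.681/√389 = 0.1359.

d ≈ 0.136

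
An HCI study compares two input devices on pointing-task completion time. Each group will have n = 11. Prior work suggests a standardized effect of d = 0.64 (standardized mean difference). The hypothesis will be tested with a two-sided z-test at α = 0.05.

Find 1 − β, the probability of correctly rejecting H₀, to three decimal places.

Power ≈ 0.323

Noncentrality parameter: δ = d·√(n/2) = 0.64 × √(11/2) = 1.5009
Two-sided α = 0.05 → critical value z_{0.025} = 1.960.
Power = Φ(δ − 1.960) + Φ(−δ − 1.960) = Φ(-0.459) + Φ(-3.461) = 0.3231 + 0.0003 = 0.3234.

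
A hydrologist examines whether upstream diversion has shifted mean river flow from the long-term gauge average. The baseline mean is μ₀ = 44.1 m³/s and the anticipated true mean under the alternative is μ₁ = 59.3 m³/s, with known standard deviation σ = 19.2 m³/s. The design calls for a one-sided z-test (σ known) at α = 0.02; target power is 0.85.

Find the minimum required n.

Standardized effect: d = |μ₁ − μ₀| / σ = |59.3 − 44.1| / 19.2 = 0.7917
For power 0.85 need Φ(δ − z_{0.02}) = 0.85, so δ = z_{0.02} + z_{0.15} = 2.054 + 1.036 = 3.090.
δ = d·√n ⇒ n = (δ/d)² = (3.090 / 0.7917)² = 15.24.
Rounding up, n = 16.

n = 16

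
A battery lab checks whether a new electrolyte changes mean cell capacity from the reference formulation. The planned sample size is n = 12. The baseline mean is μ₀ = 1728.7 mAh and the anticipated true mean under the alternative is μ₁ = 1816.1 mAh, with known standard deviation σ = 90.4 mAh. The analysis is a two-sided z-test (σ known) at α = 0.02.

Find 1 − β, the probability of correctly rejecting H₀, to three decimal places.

Standardized effect: d = |μ₁ − μ₀| / σ = |1816.1 − 1728.7| / 90.4 = 0.9668
Noncentrality parameter: δ = d·√n = 0.9668 × √12 = 3.3491
Critical value for a two-sided test at α = 0.02: z_{α/2} = 2.326.
Power = Φ(δ − 2.326) + Φ(−δ − 2.326) = Φ(1.023) + Φ(-5.675) = 0.8468 + 0.0000 = 0.8468.

Power ≈ 0.847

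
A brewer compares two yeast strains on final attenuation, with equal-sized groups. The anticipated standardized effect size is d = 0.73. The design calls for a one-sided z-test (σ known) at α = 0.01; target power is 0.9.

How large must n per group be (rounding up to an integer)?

n = 49 per group

For power 0.9 need Φ(δ − z_{0.01}) = 0.9, so δ = z_{0.01} + z_{0.10} = 2.326 + 1.282 = 3.608.
δ = d·√(n/2) ⇒ n = 2(δ/d)² = 2 × (3.608 / 0.73)² = 48.85.
Round up to the next whole unit.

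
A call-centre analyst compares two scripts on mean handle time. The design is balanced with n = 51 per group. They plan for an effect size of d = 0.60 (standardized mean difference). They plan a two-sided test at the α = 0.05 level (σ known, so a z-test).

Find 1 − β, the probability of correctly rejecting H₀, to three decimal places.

Noncentrality parameter: δ = d·√(n/2) = 0.60 × √(51/2) = 3.0299
Two-sided α = 0.05 → critical value z_{0.025} = 1.960.
Power = Φ(δ − 1.960) + Φ(−δ − 1.960) = Φ(1.070) + Φ(-4.990) = 0.8577 + 0.0000 = 0.8577.

Power ≈ 0.858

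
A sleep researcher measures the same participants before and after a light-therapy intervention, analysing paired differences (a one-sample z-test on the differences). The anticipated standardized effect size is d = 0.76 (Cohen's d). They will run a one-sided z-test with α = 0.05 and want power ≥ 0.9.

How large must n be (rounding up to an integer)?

n = 15

For power 0.9 need Φ(δ − z_{0.05}) = 0.9, so δ = z_{0.05} + z_{0.10} = 1.645 + 1.282 = 2.926.
δ = d·√n ⇒ n = (δ/d)² = (2.926 / 0.76)² = 14.83.
Round up to the next whole unit.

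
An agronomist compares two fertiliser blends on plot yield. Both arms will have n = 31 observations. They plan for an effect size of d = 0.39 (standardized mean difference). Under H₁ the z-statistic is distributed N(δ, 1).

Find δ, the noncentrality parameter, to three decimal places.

δ = d·√(n/2) = 0.39 × √(31/2) = 1.5354

δ ≈ 1.535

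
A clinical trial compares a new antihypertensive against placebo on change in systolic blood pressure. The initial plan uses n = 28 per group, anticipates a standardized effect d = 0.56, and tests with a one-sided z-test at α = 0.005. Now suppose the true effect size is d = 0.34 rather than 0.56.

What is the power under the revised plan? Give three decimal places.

With d = 0.34: δ = d·√(n/2) = 0.34 × √(28/2) = 1.2722. Critical value z_{0.005} = 2.576.
Revised power = P(Z > 2.576 − δ) = Φ(-1.304) = 0.0962.

Power ≈ 0.096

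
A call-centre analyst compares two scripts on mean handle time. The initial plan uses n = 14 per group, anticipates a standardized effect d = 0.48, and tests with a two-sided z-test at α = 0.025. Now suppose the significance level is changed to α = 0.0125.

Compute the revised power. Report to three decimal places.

δ = d·√(n/2) = 0.48 × √(14/2) = 1.2700 (unchanged). New critical value: z_{0.0063} = 2.498.
Revised power = Φ(δ − 2.498) + Φ(−δ − 2.498) = Φ(-1.228) + Φ(-3.768) = 0.1098 + 0.0001 = 0.1099.

Power ≈ 0.110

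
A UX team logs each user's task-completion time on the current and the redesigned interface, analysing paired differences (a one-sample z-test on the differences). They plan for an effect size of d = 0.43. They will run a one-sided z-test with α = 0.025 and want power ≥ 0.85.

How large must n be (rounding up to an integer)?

n = 49

Set Φ(δ − 1.960) = 0.85; then δ − 1.960 = Φ⁻¹(0.85) = 1.036, giving δ = 2.996.
δ = d·√n ⇒ n = (δ/d)² = (2.996 / 0.43)² = 48.56.
Rounding up, n = 49.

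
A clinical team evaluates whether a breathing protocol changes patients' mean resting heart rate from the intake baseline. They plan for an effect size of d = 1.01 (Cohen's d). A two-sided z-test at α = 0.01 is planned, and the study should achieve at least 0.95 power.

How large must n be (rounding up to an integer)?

n = 18

Set Φ(δ − 2.576) = 0.95; then δ − 2.576 = Φ⁻¹(0.95) = 1.645, giving δ = 4.221.
(For δ > 0 the lower-tail rejection region contributes negligibly to power, so the one-term inversion is standard.)
δ = d·√n ⇒ n = (δ/d)² = (4.221 / 1.01)² = 17.46.
Rounding up, n = 18.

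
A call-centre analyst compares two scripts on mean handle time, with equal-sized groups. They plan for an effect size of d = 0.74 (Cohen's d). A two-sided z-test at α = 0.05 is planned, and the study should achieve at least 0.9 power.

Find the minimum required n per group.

Set Φ(δ − 1.960) = 0.9; then δ − 1.960 = Φ⁻¹(0.9) = 1.282, giving δ = 3.242.
(The Φ(−δ − z_{α/2}) term is vanishingly small for δ > 0 and is dropped in the standard sample-size formula.)
δ = d·√(n/2) ⇒ n = 2(δ/d)² = 2 × (3.242 / 0.74)² = 38.38.
Round up to the next whole unit.

n = 39 per group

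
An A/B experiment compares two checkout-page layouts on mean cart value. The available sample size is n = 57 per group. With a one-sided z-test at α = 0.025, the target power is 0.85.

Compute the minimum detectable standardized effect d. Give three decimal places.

Required noncentrality: δ = z_{0.025} + z_{0.15} = 1.960 + 1.036 = 2.996.
δ = d·√(n/2) ⇒ d = δ/√(n/2) = 2.996/√(57/2) = 0.5613.

d ≈ 0.561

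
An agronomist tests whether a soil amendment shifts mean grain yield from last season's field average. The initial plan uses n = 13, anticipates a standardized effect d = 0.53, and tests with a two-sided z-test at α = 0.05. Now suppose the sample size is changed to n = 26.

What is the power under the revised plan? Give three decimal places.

With n = 26: δ = d·√n = 0.53 × √26 = 2.7025. Critical value z_{0.025} = 1.960.
Revised power = Φ(δ − 1.960) + Φ(−δ − 1.960) = Φ(0.743) + Φ(-4.662) = 0.7711 + 0.0000 = 0.7711.

Power ≈ 0.771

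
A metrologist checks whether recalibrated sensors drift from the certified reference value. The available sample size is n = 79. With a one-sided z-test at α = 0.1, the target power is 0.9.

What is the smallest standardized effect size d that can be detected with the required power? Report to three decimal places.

Required noncentrality: δ = z_{0.1} + z_{0.10} = 1.282 + 1.282 = 2.563.
δ = d·√n ⇒ d = δ/√n = 2.563/√79 = 0.2884.

d ≈ 0.288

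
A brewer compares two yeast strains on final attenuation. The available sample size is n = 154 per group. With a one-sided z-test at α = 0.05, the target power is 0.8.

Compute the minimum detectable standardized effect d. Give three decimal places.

d ≈ 0.283

Need Φ(δ − 1.645) = 0.8, so δ = 1.645 + 0.842 = 2.486.
δ = d·√(n/2) ⇒ d = δ/√(n/2) = 2.486/√(154/2) = 0.2834.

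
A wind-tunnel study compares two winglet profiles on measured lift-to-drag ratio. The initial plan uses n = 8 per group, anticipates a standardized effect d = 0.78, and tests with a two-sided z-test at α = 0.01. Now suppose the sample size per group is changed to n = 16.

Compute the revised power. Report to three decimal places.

With n = 16 per group: δ = d·√(n/2) = 0.78 × √(16/2) = 2.2062. Critical value z_{0.005} = 2.576.
Revised power = Φ(δ − 2.576) + Φ(−δ − 2.576) = Φ(-0.370) + Φ(-4.782) = 0.3558 + 0.0000 = 0.3558.

Power ≈ 0.356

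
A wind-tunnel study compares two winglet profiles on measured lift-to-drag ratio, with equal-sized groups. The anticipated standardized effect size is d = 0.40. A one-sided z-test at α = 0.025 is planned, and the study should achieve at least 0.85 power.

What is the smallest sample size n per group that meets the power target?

n = 113 per group

Set Φ(δ − 1.960) = 0.85; then δ − 1.960 = Φ⁻¹(0.85) = 1.036, giving δ = 2.996.
δ = d·√(n/2) ⇒ n = 2(δ/d)² = 2 × (2.996 / 0.40)² = 112.23.
Round up to the next whole unit.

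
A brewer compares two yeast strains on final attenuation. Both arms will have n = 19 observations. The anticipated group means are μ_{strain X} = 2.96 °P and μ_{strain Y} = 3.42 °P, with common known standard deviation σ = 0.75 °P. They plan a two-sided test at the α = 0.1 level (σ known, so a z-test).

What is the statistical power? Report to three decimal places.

Standardized effect: d = |μ_{strain X} − μ_{strain Y}| / σ = |2.96 − 3.42| / 0.75 = 0.6133
Noncentrality parameter: δ = d·√(n/2) = 0.6133 × √(19/2) = 1.8904
Two-sided α = 0.1 → critical value z_{0.05} = 1.645.
Power = Φ(δ − 1.645) + Φ(−δ − 1.645) = Φ(0.246) + Φ(-3.535) = 0.5970 + 0.0002 = 0.5972.

Power ≈ 0.597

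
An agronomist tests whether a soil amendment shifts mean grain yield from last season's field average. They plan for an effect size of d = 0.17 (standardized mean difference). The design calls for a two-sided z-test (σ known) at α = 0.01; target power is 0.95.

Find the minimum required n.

n = 617

Set Φ(δ − 2.576) = 0.95; then δ − 2.576 = Φ⁻¹(0.95) = 1.645, giving δ = 4.221.
(For δ > 0 the lower-tail rejection region contributes negligibly to power, so the one-term inversion is standard.)
δ = d·√n ⇒ n = (δ/d)² = (4.221 / 0.17)² = 616.41.
Rounding up, n = 617.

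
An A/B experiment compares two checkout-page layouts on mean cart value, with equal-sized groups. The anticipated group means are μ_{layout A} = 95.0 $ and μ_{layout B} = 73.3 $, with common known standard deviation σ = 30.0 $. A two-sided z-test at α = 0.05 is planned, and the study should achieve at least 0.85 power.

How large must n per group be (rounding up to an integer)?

n = 35 per group

Standardized effect: d = |μ_{layout A} − μ_{layout B}| / σ = |95.0 − 73.3| / 30.0 = 0.7233
For power 0.85 need Φ(δ − z_{0.025}) = 0.85, so δ = z_{0.025} + z_{0.15} = 1.960 + 1.036 = 2.996.
(The Φ(−δ − z_{α/2}) term is vanishingly small for δ > 0 and is dropped in the standard sample-size formula.)
δ = d·√(n/2) ⇒ n = 2(δ/d)² = 2 × (2.996 / 0.7233)² = 34.32.
Rounding up, n = 35 per group.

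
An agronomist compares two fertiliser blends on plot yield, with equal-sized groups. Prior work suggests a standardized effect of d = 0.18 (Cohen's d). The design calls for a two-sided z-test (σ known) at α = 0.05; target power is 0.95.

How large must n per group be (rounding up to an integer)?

Set Φ(δ − 1.960) = 0.95; then δ − 1.960 = Φ⁻¹(0.95) = 1.645, giving δ = 3.605.
(Ignoring the negligible lower-tail rejection probability gives the usual closed-form inversion.)
δ = d·√(n/2) ⇒ n = 2(δ/d)² = 2 × (3.605 / 0.18)² = 802.14.
Rounding up, n = 803 per group.

n = 803 per group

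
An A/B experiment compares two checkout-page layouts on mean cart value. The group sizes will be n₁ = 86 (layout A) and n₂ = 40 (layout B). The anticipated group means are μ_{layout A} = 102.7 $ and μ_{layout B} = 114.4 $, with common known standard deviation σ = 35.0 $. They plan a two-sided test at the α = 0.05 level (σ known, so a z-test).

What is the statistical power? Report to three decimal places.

Standardized effect: d = |μ_{layout A} − μ_{layout B}| / σ = |102.7 − 114.4| / 35.0 = 0.3343
Noncentrality parameter: δ = d / √(1/n₁ + 1/n₂) = 0.3343 / √(1/86 + 1/40) = 1.7467
Critical value for a two-sided test at α = 0.05: z_{α/2} = 1.960.
Power = Φ(δ − 1.960) + Φ(−δ − 1.960) = Φ(-0.213) + Φ(-3.707) = 0.4156 + 0.0001 = 0.4157.

Power ≈ 0.416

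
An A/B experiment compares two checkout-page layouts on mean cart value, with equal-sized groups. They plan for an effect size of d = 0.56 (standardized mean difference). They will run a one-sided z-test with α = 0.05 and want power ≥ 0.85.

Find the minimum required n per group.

For power 0.85 need Φ(δ − z_{0.05}) = 0.85, so δ = z_{0.05} + z_{0.15} = 1.645 + 1.036 = 2.681.
δ = d·√(n/2) ⇒ n = 2(δ/d)² = 2 × (2.681 / 0.56)² = 45.85.
Round up to the next whole unit.

n = 46 per group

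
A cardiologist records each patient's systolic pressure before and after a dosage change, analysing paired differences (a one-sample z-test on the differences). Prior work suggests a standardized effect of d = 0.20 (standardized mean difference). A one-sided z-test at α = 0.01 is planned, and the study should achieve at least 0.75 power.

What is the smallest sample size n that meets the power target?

Set Φ(δ − 2.326) = 0.75; then δ − 2.326 = Φ⁻¹(0.75) = 0.674, giving δ = 3.001.
δ = d·√n ⇒ n = (δ/d)² = (3.001 / 0.20)² = 225.13.
Rounding up, n = 226.

n = 226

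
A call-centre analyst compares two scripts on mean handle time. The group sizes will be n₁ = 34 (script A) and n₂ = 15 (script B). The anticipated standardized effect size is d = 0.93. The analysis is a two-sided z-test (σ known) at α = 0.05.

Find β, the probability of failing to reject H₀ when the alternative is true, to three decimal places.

Noncentrality parameter: δ = d / √(1/n₁ + 1/n₂) = 0.93 / √(1/34 + 1/15) = 3.0003
Two-sided α = 0.05 → critical value z_{0.025} = 1.960.
Power = Φ(δ − 1.960) + Φ(−δ − 1.960) = Φ(1.040) + Φ(-4.960) = 0.8509 + 0.0000 = 0.8509.
Type II error: β = 1 − power = 1 − 0.8509 = 0.1491.

β ≈ 0.149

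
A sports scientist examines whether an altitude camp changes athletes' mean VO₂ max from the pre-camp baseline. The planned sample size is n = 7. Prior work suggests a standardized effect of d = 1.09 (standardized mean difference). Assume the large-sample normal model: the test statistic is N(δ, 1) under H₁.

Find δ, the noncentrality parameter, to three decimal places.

δ = d·√n = 1.09 × √7 = 2.8839

δ ≈ 2.884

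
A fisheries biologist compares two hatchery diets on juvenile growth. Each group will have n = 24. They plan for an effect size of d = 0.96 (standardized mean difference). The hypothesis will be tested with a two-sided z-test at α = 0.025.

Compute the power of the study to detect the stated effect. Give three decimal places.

Power ≈ 0.861

Noncentrality parameter: δ = d·√(n/2) = 0.96 × √(24/2) = 3.3255
Critical value for a two-sided test at α = 0.025: z_{α/2} = 2.241.
Power = Φ(δ − 2.241) + Φ(−δ − 2.241) = Φ(1.084) + Φ(-5.567) = 0.8608 + 0.0000 = 0.8608.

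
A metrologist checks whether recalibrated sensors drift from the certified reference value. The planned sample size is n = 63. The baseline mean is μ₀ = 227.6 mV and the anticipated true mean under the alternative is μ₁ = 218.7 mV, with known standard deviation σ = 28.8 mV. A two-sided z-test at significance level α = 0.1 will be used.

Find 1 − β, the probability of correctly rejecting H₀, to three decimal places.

Power ≈ 0.790

Standardized effect: d = |μ₁ − μ₀| / σ = |218.7 − 227.6| / 28.8 = 0.3090
Noncentrality parameter: δ = d·√n = 0.3090 × √63 = 2.4528
Critical value for a two-sided test at α = 0.1: z_{α/2} = 1.645.
Power = Φ(δ − 1.645) + Φ(−δ − 1.645) = Φ(0.808) + Φ(-4.098) = 0.7904 + 0.0000 = 0.7905.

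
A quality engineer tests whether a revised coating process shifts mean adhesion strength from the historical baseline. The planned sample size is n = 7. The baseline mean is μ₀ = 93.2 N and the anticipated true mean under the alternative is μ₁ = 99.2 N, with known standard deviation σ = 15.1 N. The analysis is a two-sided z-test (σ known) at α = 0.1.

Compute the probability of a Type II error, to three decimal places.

β ≈ 0.720

Standardized effect: d = |μ₁ − μ₀| / σ = |99.2 − 93.2| / 15.1 = 0.3974
Noncentrality parameter: δ = d·√n = 0.3974 × √7 = 1.0513
Critical value for a two-sided test at α = 0.1: z_{α/2} = 1.645.
Power = Φ(δ − 1.645) + Φ(−δ − 1.645) = Φ(-0.594) + Φ(-2.696) = 0.2764 + 0.0035 = 0.2799.
Type II error: β = 1 − power = 1 − 0.2799 = 0.7201.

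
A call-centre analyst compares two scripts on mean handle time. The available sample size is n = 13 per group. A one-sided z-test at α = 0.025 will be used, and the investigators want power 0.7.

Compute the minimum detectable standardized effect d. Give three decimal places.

Required noncentrality: δ = z_{0.025} + z_{0.30} = 1.960 + 0.524 = 2.484.
δ = d·√(n/2) ⇒ d = δ/√(n/2) = 2.484/√(13/2) = 0.9744.

d ≈ 0.974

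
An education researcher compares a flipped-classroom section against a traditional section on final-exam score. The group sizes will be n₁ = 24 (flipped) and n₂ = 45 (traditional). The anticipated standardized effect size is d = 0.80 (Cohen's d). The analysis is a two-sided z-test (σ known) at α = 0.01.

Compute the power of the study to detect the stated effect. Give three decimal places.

Noncentrality parameter: δ = d / √(1/n₁ + 1/n₂) = 0.80 / √(1/24 + 1/45) = 3.1650
Two-sided α = 0.01 → critical value z_{0.005} = 2.576.
Power = Φ(δ − 2.576) + Φ(−δ − 2.576) = Φ(0.589) + Φ(-5.741) = 0.7221 + 0.0000 = 0.7221.

Power ≈ 0.722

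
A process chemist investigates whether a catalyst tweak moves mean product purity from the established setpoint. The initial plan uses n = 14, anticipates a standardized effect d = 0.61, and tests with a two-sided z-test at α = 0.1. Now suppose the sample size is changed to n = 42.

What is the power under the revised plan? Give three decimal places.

Power ≈ 0.990

With n = 42: δ = d·√n = 0.61 × √42 = 3.9533. Critical value z_{0.05} = 1.645.
Revised power = Φ(δ − 1.645) + Φ(−δ − 1.645) = Φ(2.308) + Φ(-5.598) = 0.9895 + 0.0000 = 0.9895.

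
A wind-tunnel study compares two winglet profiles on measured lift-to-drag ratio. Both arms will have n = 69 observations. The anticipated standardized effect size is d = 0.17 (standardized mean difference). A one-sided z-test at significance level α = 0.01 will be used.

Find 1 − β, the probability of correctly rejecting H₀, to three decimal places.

Noncentrality parameter: λ = d·√(n/2) = 0.17 × √(69/2) = 0.9985
Critical value for a one-sided test at α = 0.01: z_α = 2.326.
Power = Φ(λ − 2.326) = Φ(-1.328) = 0.0921.

Power ≈ 0.092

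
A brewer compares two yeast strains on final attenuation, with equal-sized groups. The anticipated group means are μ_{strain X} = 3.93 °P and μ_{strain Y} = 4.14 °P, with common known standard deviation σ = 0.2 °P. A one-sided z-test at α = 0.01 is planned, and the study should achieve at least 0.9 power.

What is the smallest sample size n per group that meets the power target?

n = 24 per group

Standardized effect: d = |μ_{strain X} − μ_{strain Y}| / σ = |3.93 − 4.14| / 0.2 = 1.0500
Set Φ(δ − 2.326) = 0.9; then δ − 2.326 = Φ⁻¹(0.9) = 1.282, giving δ = 3.608.
δ = d·√(n/2) ⇒ n = 2(δ/d)² = 2 × (3.608 / 1.0500)² = 23.61.
Rounding up, n = 24 per group.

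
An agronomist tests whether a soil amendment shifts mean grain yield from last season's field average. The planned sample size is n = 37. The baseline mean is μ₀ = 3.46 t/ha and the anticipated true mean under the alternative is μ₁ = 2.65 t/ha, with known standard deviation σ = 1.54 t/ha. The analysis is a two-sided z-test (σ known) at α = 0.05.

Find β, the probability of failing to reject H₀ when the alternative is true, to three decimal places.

β ≈ 0.108

Standardized effect: d = |μ₁ − μ₀| / σ = |2.65 − 3.46| / 1.54 = 0.5260
Noncentrality parameter: λ = d·√n = 0.5260 × √37 = 3.1994
Critical value for a two-sided test at α = 0.05: z_{α/2} = 1.960.
Power = Φ(λ − 1.960) + Φ(−λ − 1.960) = Φ(1.239) + Φ(-5.159) = 0.8924 + 0.0000 = 0.8924.
Type II error: β = 1 − power = 1 − 0.8924 = 0.1076.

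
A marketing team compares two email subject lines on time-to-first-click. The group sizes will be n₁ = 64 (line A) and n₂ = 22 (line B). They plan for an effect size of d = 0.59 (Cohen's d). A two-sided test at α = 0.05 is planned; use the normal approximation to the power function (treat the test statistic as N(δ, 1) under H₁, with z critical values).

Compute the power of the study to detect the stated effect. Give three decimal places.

Power ≈ 0.665

Noncentrality parameter: δ = d / √(1/n₁ + 1/n₂) = 0.59 / √(1/64 + 1/22) = 2.3873
Two-sided α = 0.05 → critical value z_{0.025} = 1.960.
Power = Φ(δ − 1.960) + Φ(−δ − 1.960) = Φ(0.427) + Φ(-4.347) = 0.6654 + 0.0000 = 0.6654.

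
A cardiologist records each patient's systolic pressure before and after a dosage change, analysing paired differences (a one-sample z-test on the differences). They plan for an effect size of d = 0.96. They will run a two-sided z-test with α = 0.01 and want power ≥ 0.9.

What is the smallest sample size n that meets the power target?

n = 17

Set Φ(δ − 2.576) = 0.9; then δ − 2.576 = Φ⁻¹(0.9) = 1.282, giving δ = 3.857.
(Ignoring the negligible lower-tail rejection probability gives the usual closed-form inversion.)
δ = d·√n ⇒ n = (δ/d)² = (3.857 / 0.96)² = 16.15.
Rounding up, n = 17.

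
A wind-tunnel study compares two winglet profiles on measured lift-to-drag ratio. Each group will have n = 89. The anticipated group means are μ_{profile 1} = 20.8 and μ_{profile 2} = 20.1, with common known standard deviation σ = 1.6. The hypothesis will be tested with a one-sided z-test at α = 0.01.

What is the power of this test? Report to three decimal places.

Standardized effect: d = |μ_{profile 1} − μ_{profile 2}| / σ = |20.8 − 20.1| / 1.6 = 0.4375
Noncentrality parameter: δ = d·√(n/2) = 0.4375 × √(89/2) = 2.9185
Critical value for a one-sided test at α = 0.01: z_α = 2.326.
Power = Φ(δ − 2.326) = Φ(0.592) = 0.7231.

Power ≈ 0.723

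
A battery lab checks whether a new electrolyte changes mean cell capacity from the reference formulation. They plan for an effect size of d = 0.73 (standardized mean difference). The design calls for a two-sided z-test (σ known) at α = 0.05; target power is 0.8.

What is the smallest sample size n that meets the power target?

Set Φ(δ − 1.960) = 0.8; then δ − 1.960 = Φ⁻¹(0.8) = 0.842, giving δ = 2.802.
(For δ > 0 the lower-tail rejection region contributes negligibly to power, so the one-term inversion is standard.)
δ = d·√n ⇒ n = (δ/d)² = (2.802 / 0.73)² = 14.73.
Round up to the next whole unit.

n = 15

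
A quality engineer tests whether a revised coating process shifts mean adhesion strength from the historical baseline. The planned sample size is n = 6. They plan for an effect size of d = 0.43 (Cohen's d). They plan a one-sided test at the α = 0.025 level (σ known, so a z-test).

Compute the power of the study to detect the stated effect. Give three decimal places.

Noncentrality parameter: δ = d·√n = 0.43 × √6 = 1.0533
One-sided α = 0.025 → critical value z_{0.025} = 1.960.
Power = Φ(δ − 1.960) = Φ(-0.907) = 0.1823.

Power ≈ 0.182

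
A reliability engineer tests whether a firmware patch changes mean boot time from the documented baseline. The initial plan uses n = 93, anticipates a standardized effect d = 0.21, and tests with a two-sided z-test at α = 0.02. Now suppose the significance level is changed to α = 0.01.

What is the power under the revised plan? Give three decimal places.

Power ≈ 0.291

δ = d·√n = 0.21 × √93 = 2.0252 (unchanged). New critical value: z_{0.005} = 2.576.
Revised power = Φ(δ − 2.576) + Φ(−δ − 2.576) = Φ(-0.551) + Φ(-4.601) = 0.2909 + 0.0000 = 0.2909.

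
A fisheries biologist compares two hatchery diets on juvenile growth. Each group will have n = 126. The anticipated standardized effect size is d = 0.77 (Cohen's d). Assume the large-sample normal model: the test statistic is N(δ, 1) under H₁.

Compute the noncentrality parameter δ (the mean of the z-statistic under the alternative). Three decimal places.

δ = d·√(n/2) = 0.77 × √(126/2) = 6.1117

δ ≈ 6.112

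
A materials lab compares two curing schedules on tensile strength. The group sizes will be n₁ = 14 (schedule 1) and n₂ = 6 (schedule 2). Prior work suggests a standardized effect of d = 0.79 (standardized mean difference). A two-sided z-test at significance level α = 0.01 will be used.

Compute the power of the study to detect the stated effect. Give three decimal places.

Noncentrality parameter: λ = d / √(1/n₁ + 1/n₂) = 0.79 / √(1/14 + 1/6) = 1.6190
Two-sided α = 0.01 → critical value z_{0.005} = 2.576.
Power = Φ(λ − 2.576) + Φ(−λ − 2.576) = Φ(-0.957) + Φ(-4.195) = 0.1693 + 0.0000 = 0.1693.

Power ≈ 0.169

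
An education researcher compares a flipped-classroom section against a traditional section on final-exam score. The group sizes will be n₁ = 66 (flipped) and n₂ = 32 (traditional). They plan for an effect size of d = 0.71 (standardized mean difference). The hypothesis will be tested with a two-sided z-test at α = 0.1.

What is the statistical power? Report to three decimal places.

Power ≈ 0.951

Noncentrality parameter: δ = d / √(1/n₁ + 1/n₂) = 0.71 / √(1/66 + 1/32) = 3.2960
Critical value for a two-sided test at α = 0.1: z_{α/2} = 1.645.
Power = Φ(δ − 1.645) + Φ(−δ − 1.645) = Φ(1.651) + Φ(-4.941) = 0.9506 + 0.0000 = 0.9506.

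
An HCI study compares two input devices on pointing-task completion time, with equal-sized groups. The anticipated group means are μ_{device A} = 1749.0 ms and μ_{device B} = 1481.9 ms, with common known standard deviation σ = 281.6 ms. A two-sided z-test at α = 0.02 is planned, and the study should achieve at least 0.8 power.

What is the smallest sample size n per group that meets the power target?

n = 23 per group

Standardized effect: d = |μ_{device A} − μ_{device B}| / σ = |1749.0 − 1481.9| / 281.6 = 0.9485
For power 0.8 need Φ(δ − z_{0.01}) = 0.8, so δ = z_{0.01} + z_{0.20} = 2.326 + 0.842 = 3.168.
(The Φ(−δ − z_{α/2}) term is vanishingly small for δ > 0 and is dropped in the standard sample-size formula.)
δ = d·√(n/2) ⇒ n = 2(δ/d)² = 2 × (3.168 / 0.9485)² = 22.31.
Round up to the next whole unit.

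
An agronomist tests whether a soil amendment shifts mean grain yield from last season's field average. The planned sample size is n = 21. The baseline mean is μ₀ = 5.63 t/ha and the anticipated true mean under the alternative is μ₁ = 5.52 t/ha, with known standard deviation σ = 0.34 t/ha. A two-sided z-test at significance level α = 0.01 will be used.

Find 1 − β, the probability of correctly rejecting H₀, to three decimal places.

Standardized effect: d = |μ₁ − μ₀| / σ = |5.52 − 5.63| / 0.34 = 0.3235
Noncentrality parameter: δ = d·√n = 0.3235 × √21 = 1.4826
Two-sided α = 0.01 → critical value z_{0.005} = 2.576.
Power = Φ(δ − 2.576) + Φ(−δ − 2.576) = Φ(-1.093) + Φ(-4.058) = 0.1371 + 0.0000 = 0.1372.

Power ≈ 0.137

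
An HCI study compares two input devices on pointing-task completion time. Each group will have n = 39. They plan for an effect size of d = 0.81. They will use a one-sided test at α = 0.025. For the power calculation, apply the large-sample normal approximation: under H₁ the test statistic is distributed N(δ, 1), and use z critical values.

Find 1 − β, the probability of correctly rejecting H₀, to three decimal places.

Noncentrality parameter: δ = d·√(n/2) = 0.81 × √(39/2) = 3.5769
One-sided α = 0.025 → critical value z_{0.025} = 1.960.
Power = P(Z > 1.960 − δ) = Φ(1.617) = 0.9470.

Power ≈ 0.947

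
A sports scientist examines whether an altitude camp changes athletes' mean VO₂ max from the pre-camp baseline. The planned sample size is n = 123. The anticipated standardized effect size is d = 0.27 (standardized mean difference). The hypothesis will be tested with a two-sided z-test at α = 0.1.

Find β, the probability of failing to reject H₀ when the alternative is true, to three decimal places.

β ≈ 0.089

Noncentrality parameter: δ = d·√n = 0.27 × √123 = 2.9944
Critical value for a two-sided test at α = 0.1: z_{α/2} = 1.645.
Power = Φ(δ − 1.645) + Φ(−δ − 1.645) = Φ(1.350) + Φ(-4.639) = 0.9114 + 0.0000 = 0.9114.
Type II error: β = 1 − power = 1 − 0.9114 = 0.0886.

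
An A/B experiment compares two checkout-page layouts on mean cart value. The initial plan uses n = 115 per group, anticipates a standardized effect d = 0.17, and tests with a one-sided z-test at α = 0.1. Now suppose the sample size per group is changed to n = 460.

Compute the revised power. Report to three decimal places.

With n = 460 per group: δ = d·√(n/2) = 0.17 × √(460/2) = 2.5782. Critical value z_{0.1} = 1.282.
Revised power = Φ(δ − 1.282) = Φ(1.297) = 0.9026.

Power ≈ 0.903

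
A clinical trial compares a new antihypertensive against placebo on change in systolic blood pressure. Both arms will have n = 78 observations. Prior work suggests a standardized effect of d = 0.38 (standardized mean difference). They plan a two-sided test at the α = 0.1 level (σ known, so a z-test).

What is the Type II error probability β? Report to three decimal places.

Noncentrality parameter: δ = d·√(n/2) = 0.38 × √(78/2) = 2.3731
Two-sided α = 0.1 → critical value z_{0.05} = 1.645.
Power = Φ(δ − 1.645) + Φ(−δ − 1.645) = Φ(0.728) + Φ(-4.018) = 0.7668 + 0.0000 = 0.7668.
Type II error: β = 1 − power = 1 − 0.7668 = 0.2332.

β ≈ 0.233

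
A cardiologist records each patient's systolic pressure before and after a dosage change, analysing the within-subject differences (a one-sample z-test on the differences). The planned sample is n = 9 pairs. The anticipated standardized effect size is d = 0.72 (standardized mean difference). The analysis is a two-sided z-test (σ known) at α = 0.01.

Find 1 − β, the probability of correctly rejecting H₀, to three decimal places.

Power ≈ 0.339

Noncentrality parameter: δ = d·√n = 0.72 × √9 = 2.1600
Two-sided α = 0.01 → critical value z_{0.005} = 2.576.
Power = Φ(δ − 2.576) + Φ(−δ − 2.576) = Φ(-0.416) + Φ(-4.736) = 0.3388 + 0.0000 = 0.3388.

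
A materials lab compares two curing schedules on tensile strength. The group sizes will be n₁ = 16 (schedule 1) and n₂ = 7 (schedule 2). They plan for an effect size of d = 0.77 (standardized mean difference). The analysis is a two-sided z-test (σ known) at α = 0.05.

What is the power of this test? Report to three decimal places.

Power ≈ 0.397

Noncentrality parameter: δ = d / √(1/n₁ + 1/n₂) = 0.77 / √(1/16 + 1/7) = 1.6992
Critical value for a two-sided test at α = 0.05: z_{α/2} = 1.960.
Power = Φ(δ − 1.960) + Φ(−δ − 1.960) = Φ(-0.261) + Φ(-3.659) = 0.3971 + 0.0001 = 0.3973.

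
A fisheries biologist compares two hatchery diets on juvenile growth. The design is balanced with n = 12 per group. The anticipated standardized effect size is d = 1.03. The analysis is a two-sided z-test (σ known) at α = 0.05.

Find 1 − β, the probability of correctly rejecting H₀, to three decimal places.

Power ≈ 0.713

Noncentrality parameter: λ = d·√(n/2) = 1.03 × √(12/2) = 2.5230
Two-sided α = 0.05 → critical value z_{0.025} = 1.960.
Power = Φ(λ − 1.960) + Φ(−λ − 1.960) = Φ(0.563) + Φ(-4.483) = 0.7133 + 0.0000 = 0.7133.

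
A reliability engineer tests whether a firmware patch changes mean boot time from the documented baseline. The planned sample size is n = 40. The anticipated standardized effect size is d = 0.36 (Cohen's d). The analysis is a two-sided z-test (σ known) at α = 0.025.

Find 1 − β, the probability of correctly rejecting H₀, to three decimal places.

Power ≈ 0.514

Noncentrality parameter: δ = d·√n = 0.36 × √40 = 2.2768
Two-sided α = 0.025 → critical value z_{0.0125} = 2.241.
Power = Φ(δ − 2.241) + Φ(−δ − 2.241) = Φ(0.035) + Φ(-4.518) = 0.5141 + 0.0000 = 0.5141.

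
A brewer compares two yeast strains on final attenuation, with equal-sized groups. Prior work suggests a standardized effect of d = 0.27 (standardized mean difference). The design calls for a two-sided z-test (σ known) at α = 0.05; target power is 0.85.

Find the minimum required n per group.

Set Φ(δ − 1.960) = 0.85; then δ − 1.960 = Φ⁻¹(0.85) = 1.036, giving δ = 2.996.
(The Φ(−δ − z_{α/2}) term is vanishingly small for δ > 0 and is dropped in the standard sample-size formula.)
δ = d·√(n/2) ⇒ n = 2(δ/d)² = 2 × (2.996 / 0.27)² = 246.32.
Rounding up, n = 247 per group.

n = 247 per group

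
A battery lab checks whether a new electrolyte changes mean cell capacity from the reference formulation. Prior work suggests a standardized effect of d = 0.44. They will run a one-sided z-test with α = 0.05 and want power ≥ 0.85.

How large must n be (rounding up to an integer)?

n = 38

Set Φ(δ − 1.645) = 0.85; then δ − 1.645 = Φ⁻¹(0.85) = 1.036, giving δ = 2.681.
δ = d·√n ⇒ n = (δ/d)² = (2.681 / 0.44)² = 37.13.
Rounding up, n = 38.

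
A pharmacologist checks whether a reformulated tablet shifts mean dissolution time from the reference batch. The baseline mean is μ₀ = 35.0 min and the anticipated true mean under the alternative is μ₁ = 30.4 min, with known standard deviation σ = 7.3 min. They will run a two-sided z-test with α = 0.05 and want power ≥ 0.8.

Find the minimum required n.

n = 20

Standardized effect: d = |μ₁ − μ₀| / σ = |30.4 − 35.0| / 7.3 = 0.6301
For power 0.8 need Φ(δ − z_{0.025}) = 0.8, so δ = z_{0.025} + z_{0.20} = 1.960 + 0.842 = 2.802.
(For δ > 0 the lower-tail rejection region contributes negligibly to power, so the one-term inversion is standard.)
δ = d·√n ⇒ n = (δ/d)² = (2.802 / 0.6301)² = 19.77.
Round up to the next whole unit.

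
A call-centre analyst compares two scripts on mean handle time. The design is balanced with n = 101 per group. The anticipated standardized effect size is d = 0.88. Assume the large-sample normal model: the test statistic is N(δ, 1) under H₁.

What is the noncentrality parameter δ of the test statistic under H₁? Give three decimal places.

δ = d·√(n/2) = 0.88 × √(101/2) = 6.2536

δ ≈ 6.254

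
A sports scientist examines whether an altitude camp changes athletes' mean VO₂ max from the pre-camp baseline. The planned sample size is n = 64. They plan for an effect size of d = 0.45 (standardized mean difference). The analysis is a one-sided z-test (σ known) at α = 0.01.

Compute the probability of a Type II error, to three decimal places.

Noncentrality parameter: δ = d·√n = 0.45 × √64 = 3.6000
Critical value for a one-sided test at α = 0.01: z_α = 2.326.
Power = P(Z > 2.326 − δ) = Φ(1.274) = 0.8986.
Type II error: β = 1 − power = 1 − 0.8986 = 0.1014.

β ≈ 0.101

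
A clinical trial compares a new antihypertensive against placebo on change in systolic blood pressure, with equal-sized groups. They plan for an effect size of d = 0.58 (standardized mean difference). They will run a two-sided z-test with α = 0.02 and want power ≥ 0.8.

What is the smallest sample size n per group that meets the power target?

n = 60 per group

Set Φ(δ − 2.326) = 0.8; then δ − 2.326 = Φ⁻¹(0.8) = 0.842, giving δ = 3.168.
(For δ > 0 the lower-tail rejection region contributes negligibly to power, so the one-term inversion is standard.)
δ = d·√(n/2) ⇒ n = 2(δ/d)² = 2 × (3.168 / 0.58)² = 59.67.
Round up to the next whole unit.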